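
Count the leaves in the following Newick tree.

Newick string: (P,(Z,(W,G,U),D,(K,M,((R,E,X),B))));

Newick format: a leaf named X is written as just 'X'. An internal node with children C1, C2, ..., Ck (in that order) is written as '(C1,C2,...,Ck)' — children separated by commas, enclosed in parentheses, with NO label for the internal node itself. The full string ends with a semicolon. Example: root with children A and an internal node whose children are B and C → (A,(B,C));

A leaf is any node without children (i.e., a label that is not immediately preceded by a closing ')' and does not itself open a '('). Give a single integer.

Newick: (P,(Z,(W,G,U),D,(K,M,((R,E,X),B))));
Scan left-to-right; a leaf is any maximal label run not followed by '(':
  pos 1: leaf 'P' → count = 1
  pos 4: leaf 'Z' → count = 2
  pos 7: leaf 'W' → count = 3
  pos 9: leaf 'G' → count = 4
  pos 11: leaf 'U' → count = 5
  pos 14: leaf 'D' → count = 6
  pos 17: leaf 'K' → count = 7
  pos 19: leaf 'M' → count = 8
  pos 23: leaf 'R' → count = 9
  pos 25: leaf 'E' → count = 10
  pos 27: leaf 'X' → count = 11
  pos 30: leaf 'B' → count = 12
Total leaves: 12

Answer: 12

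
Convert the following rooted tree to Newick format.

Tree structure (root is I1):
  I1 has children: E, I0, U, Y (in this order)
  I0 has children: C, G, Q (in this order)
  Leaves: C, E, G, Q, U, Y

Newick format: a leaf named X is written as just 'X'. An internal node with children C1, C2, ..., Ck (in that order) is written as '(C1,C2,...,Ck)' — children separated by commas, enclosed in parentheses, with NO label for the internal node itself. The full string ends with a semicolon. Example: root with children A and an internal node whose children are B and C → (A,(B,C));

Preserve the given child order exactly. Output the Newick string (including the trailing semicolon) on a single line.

Answer: (E,(C,G,Q),U,Y);

Derivation:
internal I1 with children ['E', 'I0', 'U', 'Y']
  leaf 'E' → 'E'
  internal I0 with children ['C', 'G', 'Q']
    leaf 'C' → 'C'
    leaf 'G' → 'G'
    leaf 'Q' → 'Q'
  → '(C,G,Q)'
  leaf 'U' → 'U'
  leaf 'Y' → 'Y'
→ '(E,(C,G,Q),U,Y)'
Final: (E,(C,G,Q),U,Y);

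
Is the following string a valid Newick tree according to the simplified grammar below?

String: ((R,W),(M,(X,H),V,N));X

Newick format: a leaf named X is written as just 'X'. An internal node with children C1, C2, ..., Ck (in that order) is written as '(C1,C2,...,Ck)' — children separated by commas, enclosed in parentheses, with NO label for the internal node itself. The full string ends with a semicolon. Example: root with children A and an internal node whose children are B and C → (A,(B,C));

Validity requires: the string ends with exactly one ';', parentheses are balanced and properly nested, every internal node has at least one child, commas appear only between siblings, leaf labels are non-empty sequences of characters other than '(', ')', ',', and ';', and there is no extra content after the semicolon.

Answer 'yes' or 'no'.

Answer: no

Derivation:
Input: ((R,W),(M,(X,H),V,N));X
Paren balance: 4 '(' vs 4 ')' OK
Ends with single ';': False
Full parse: FAILS (must end with ;)
Valid: False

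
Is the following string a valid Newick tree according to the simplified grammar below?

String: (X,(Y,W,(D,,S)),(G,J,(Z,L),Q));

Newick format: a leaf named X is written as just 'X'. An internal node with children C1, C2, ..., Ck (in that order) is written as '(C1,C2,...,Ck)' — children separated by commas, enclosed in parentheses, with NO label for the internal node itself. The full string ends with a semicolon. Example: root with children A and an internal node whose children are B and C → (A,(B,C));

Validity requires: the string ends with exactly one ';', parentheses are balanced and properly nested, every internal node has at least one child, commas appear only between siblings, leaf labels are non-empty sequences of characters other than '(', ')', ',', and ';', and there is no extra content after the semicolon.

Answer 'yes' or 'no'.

Answer: no

Derivation:
Input: (X,(Y,W,(D,,S)),(G,J,(Z,L),Q));
Paren balance: 5 '(' vs 5 ')' OK
Ends with single ';': True
Full parse: FAILS (empty leaf label at pos 11)
Valid: False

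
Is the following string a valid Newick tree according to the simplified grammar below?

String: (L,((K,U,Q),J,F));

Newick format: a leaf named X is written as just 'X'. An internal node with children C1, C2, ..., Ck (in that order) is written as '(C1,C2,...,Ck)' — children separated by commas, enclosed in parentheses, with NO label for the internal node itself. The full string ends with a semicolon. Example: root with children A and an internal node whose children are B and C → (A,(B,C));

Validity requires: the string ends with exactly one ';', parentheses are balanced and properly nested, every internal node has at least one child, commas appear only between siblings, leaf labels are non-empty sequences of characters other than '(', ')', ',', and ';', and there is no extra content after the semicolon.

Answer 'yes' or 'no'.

Answer: yes

Derivation:
Input: (L,((K,U,Q),J,F));
Paren balance: 3 '(' vs 3 ')' OK
Ends with single ';': True
Full parse: OK
Valid: True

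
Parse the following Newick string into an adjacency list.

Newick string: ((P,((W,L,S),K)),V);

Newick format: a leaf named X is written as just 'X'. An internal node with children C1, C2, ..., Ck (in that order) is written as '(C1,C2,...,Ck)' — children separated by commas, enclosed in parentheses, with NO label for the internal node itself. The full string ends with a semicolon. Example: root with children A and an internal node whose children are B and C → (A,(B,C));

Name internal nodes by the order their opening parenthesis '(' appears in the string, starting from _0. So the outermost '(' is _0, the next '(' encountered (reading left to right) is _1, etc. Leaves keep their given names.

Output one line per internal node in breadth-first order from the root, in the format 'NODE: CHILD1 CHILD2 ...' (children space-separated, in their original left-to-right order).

Input: ((P,((W,L,S),K)),V);
Scanning left-to-right, naming '(' by encounter order:
  pos 0: '(' -> open internal node _0 (depth 1)
  pos 1: '(' -> open internal node _1 (depth 2)
  pos 4: '(' -> open internal node _2 (depth 3)
  pos 5: '(' -> open internal node _3 (depth 4)
  pos 11: ')' -> close internal node _3 (now at depth 3)
  pos 14: ')' -> close internal node _2 (now at depth 2)
  pos 15: ')' -> close internal node _1 (now at depth 1)
  pos 18: ')' -> close internal node _0 (now at depth 0)
Total internal nodes: 4
BFS adjacency from root:
  _0: _1 V
  _1: P _2
  _2: _3 K
  _3: W L S

Answer: _0: _1 V
_1: P _2
_2: _3 K
_3: W L S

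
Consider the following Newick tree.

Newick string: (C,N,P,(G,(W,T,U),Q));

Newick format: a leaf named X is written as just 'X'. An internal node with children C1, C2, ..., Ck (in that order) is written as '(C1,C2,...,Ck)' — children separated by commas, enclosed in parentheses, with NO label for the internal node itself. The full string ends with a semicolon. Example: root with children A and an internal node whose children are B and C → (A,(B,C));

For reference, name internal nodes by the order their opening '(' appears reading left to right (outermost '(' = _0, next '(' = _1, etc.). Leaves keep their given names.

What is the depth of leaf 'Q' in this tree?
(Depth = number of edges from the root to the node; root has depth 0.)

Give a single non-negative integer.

Answer: 2

Derivation:
Newick: (C,N,P,(G,(W,T,U),Q));
Naming internals by '(' encounter order: outermost '(' = _0, next = _1, ...
Query node: Q
Path from root: _0 -> _1 -> Q
Depth of Q: 2 (number of edges from root)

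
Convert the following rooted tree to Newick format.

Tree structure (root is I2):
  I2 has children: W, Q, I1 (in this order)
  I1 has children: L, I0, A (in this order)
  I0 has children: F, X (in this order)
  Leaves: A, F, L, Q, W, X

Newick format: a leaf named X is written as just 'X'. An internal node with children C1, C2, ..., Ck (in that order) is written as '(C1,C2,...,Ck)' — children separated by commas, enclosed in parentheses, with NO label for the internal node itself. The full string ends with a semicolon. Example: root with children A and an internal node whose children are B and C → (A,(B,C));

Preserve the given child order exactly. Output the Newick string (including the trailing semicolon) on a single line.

internal I2 with children ['W', 'Q', 'I1']
  leaf 'W' → 'W'
  leaf 'Q' → 'Q'
  internal I1 with children ['L', 'I0', 'A']
    leaf 'L' → 'L'
    internal I0 with children ['F', 'X']
      leaf 'F' → 'F'
      leaf 'X' → 'X'
    → '(F,X)'
    leaf 'A' → 'A'
  → '(L,(F,X),A)'
→ '(W,Q,(L,(F,X),A))'
Final: (W,Q,(L,(F,X),A));

Answer: (W,Q,(L,(F,X),A));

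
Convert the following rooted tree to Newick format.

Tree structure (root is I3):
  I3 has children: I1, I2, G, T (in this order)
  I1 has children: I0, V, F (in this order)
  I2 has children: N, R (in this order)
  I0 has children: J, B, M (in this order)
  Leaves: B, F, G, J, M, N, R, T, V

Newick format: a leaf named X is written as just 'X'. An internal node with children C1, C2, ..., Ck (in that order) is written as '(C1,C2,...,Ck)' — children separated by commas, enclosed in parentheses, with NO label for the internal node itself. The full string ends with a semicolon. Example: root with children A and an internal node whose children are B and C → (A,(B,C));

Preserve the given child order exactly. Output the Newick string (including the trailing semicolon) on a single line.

internal I3 with children ['I1', 'I2', 'G', 'T']
  internal I1 with children ['I0', 'V', 'F']
    internal I0 with children ['J', 'B', 'M']
      leaf 'J' → 'J'
      leaf 'B' → 'B'
      leaf 'M' → 'M'
    → '(J,B,M)'
    leaf 'V' → 'V'
    leaf 'F' → 'F'
  → '((J,B,M),V,F)'
  internal I2 with children ['N', 'R']
    leaf 'N' → 'N'
    leaf 'R' → 'R'
  → '(N,R)'
  leaf 'G' → 'G'
  leaf 'T' → 'T'
→ '(((J,B,M),V,F),(N,R),G,T)'
Final: (((J,B,M),V,F),(N,R),G,T);

Answer: (((J,B,M),V,F),(N,R),G,T);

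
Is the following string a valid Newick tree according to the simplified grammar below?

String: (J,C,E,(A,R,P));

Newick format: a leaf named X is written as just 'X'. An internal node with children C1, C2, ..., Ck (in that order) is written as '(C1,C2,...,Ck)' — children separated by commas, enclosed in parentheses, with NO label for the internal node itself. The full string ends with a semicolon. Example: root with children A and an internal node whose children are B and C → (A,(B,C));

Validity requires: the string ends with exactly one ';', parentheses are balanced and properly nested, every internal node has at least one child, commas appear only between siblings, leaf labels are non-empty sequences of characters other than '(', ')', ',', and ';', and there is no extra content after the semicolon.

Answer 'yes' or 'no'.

Input: (J,C,E,(A,R,P));
Paren balance: 2 '(' vs 2 ')' OK
Ends with single ';': True
Full parse: OK
Valid: True

Answer: yes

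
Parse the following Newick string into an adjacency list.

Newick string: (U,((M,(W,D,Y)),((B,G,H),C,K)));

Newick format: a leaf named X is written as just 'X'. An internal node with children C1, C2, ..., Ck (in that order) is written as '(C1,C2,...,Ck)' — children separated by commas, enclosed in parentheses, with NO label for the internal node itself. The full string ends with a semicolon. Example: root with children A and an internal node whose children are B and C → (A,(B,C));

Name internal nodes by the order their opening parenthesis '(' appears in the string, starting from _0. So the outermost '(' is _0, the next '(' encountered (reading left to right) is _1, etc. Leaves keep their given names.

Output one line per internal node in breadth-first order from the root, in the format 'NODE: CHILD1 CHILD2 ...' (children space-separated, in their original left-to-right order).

Answer: _0: U _1
_1: _2 _4
_2: M _3
_4: _5 C K
_3: W D Y
_5: B G H

Derivation:
Input: (U,((M,(W,D,Y)),((B,G,H),C,K)));
Scanning left-to-right, naming '(' by encounter order:
  pos 0: '(' -> open internal node _0 (depth 1)
  pos 3: '(' -> open internal node _1 (depth 2)
  pos 4: '(' -> open internal node _2 (depth 3)
  pos 7: '(' -> open internal node _3 (depth 4)
  pos 13: ')' -> close internal node _3 (now at depth 3)
  pos 14: ')' -> close internal node _2 (now at depth 2)
  pos 16: '(' -> open internal node _4 (depth 3)
  pos 17: '(' -> open internal node _5 (depth 4)
  pos 23: ')' -> close internal node _5 (now at depth 3)
  pos 28: ')' -> close internal node _4 (now at depth 2)
  pos 29: ')' -> close internal node _1 (now at depth 1)
  pos 30: ')' -> close internal node _0 (now at depth 0)
Total internal nodes: 6
BFS adjacency from root:
  _0: U _1
  _1: _2 _4
  _2: M _3
  _4: _5 C K
  _3: W D Y
  _5: B G H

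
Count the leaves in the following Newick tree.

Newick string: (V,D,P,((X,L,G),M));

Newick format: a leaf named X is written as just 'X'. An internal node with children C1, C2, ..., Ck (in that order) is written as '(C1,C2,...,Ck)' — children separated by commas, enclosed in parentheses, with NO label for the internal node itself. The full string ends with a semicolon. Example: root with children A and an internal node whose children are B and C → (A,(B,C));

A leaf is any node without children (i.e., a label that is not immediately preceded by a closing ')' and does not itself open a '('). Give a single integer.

Answer: 7

Derivation:
Newick: (V,D,P,((X,L,G),M));
Scan left-to-right; a leaf is any maximal label run not followed by '(':
  pos 1: leaf 'V' → count = 1
  pos 3: leaf 'D' → count = 2
  pos 5: leaf 'P' → count = 3
  pos 9: leaf 'X' → count = 4
  pos 11: leaf 'L' → count = 5
  pos 13: leaf 'G' → count = 6
  pos 16: leaf 'M' → count = 7
Total leaves: 7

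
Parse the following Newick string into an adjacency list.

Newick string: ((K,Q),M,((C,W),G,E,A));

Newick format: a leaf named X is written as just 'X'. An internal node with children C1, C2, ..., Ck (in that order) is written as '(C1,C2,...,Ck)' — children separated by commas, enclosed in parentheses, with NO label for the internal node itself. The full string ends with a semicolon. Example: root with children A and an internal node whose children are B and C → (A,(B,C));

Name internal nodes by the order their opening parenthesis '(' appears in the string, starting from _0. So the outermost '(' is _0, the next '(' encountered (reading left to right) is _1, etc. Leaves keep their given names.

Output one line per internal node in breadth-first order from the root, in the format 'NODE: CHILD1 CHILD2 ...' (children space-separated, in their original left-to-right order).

Answer: _0: _1 M _2
_1: K Q
_2: _3 G E A
_3: C W

Derivation:
Input: ((K,Q),M,((C,W),G,E,A));
Scanning left-to-right, naming '(' by encounter order:
  pos 0: '(' -> open internal node _0 (depth 1)
  pos 1: '(' -> open internal node _1 (depth 2)
  pos 5: ')' -> close internal node _1 (now at depth 1)
  pos 9: '(' -> open internal node _2 (depth 2)
  pos 10: '(' -> open internal node _3 (depth 3)
  pos 14: ')' -> close internal node _3 (now at depth 2)
  pos 21: ')' -> close internal node _2 (now at depth 1)
  pos 22: ')' -> close internal node _0 (now at depth 0)
Total internal nodes: 4
BFS adjacency from root:
  _0: _1 M _2
  _1: K Q
  _2: _3 G E A
  _3: C W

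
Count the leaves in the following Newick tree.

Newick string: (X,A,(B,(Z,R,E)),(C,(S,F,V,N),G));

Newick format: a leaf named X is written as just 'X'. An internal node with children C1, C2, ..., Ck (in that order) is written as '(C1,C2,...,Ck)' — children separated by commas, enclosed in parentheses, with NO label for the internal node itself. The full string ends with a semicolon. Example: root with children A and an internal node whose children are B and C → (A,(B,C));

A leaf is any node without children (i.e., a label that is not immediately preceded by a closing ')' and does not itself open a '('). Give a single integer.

Answer: 12

Derivation:
Newick: (X,A,(B,(Z,R,E)),(C,(S,F,V,N),G));
Scan left-to-right; a leaf is any maximal label run not followed by '(':
  pos 1: leaf 'X' → count = 1
  pos 3: leaf 'A' → count = 2
  pos 6: leaf 'B' → count = 3
  pos 9: leaf 'Z' → count = 4
  pos 11: leaf 'R' → count = 5
  pos 13: leaf 'E' → count = 6
  pos 18: leaf 'C' → count = 7
  pos 21: leaf 'S' → count = 8
  pos 23: leaf 'F' → count = 9
  pos 25: leaf 'V' → count = 10
  pos 27: leaf 'N' → count = 11
  pos 30: leaf 'G' → count = 12
Total leaves: 12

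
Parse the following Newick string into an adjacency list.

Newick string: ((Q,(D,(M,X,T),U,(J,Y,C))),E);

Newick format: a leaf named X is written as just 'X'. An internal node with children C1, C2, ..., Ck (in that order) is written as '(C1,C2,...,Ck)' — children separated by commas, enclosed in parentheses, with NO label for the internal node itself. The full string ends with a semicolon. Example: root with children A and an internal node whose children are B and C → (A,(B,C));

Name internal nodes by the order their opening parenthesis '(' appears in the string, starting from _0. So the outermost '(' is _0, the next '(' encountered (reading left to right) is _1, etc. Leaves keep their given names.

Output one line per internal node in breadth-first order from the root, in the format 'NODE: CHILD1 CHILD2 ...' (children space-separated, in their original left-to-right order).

Input: ((Q,(D,(M,X,T),U,(J,Y,C))),E);
Scanning left-to-right, naming '(' by encounter order:
  pos 0: '(' -> open internal node _0 (depth 1)
  pos 1: '(' -> open internal node _1 (depth 2)
  pos 4: '(' -> open internal node _2 (depth 3)
  pos 7: '(' -> open internal node _3 (depth 4)
  pos 13: ')' -> close internal node _3 (now at depth 3)
  pos 17: '(' -> open internal node _4 (depth 4)
  pos 23: ')' -> close internal node _4 (now at depth 3)
  pos 24: ')' -> close internal node _2 (now at depth 2)
  pos 25: ')' -> close internal node _1 (now at depth 1)
  pos 28: ')' -> close internal node _0 (now at depth 0)
Total internal nodes: 5
BFS adjacency from root:
  _0: _1 E
  _1: Q _2
  _2: D _3 U _4
  _3: M X T
  _4: J Y C

Answer: _0: _1 E
_1: Q _2
_2: D _3 U _4
_3: M X T
_4: J Y C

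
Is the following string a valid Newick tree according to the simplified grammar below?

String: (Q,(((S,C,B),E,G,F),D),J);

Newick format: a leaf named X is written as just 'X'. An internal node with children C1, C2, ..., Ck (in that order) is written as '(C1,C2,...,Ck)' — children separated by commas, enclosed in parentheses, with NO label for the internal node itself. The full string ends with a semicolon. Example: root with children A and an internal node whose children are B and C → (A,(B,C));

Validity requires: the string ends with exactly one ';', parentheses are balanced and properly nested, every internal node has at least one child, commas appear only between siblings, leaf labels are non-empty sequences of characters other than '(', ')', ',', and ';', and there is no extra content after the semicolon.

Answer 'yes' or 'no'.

Input: (Q,(((S,C,B),E,G,F),D),J);
Paren balance: 4 '(' vs 4 ')' OK
Ends with single ';': True
Full parse: OK
Valid: True

Answer: yes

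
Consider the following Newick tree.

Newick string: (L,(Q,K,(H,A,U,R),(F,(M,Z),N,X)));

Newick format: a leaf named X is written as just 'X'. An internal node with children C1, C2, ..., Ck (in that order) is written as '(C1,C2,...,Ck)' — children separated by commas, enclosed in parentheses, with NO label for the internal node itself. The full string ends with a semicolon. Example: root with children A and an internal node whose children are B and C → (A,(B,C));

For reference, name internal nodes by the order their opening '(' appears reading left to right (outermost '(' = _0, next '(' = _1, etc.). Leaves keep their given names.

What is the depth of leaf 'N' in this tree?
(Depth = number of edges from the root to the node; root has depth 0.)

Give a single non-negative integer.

Answer: 3

Derivation:
Newick: (L,(Q,K,(H,A,U,R),(F,(M,Z),N,X)));
Naming internals by '(' encounter order: outermost '(' = _0, next = _1, ...
Query node: N
Path from root: _0 -> _1 -> _3 -> N
Depth of N: 3 (number of edges from root)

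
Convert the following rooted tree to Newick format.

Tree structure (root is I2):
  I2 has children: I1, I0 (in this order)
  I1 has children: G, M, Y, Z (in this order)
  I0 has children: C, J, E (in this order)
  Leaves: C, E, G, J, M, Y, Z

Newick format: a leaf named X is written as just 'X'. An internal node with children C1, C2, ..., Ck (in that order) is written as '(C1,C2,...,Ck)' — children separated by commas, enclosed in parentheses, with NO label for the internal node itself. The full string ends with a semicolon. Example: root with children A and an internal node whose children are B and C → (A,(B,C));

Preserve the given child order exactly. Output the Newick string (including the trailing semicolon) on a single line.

Answer: ((G,M,Y,Z),(C,J,E));

Derivation:
internal I2 with children ['I1', 'I0']
  internal I1 with children ['G', 'M', 'Y', 'Z']
    leaf 'G' → 'G'
    leaf 'M' → 'M'
    leaf 'Y' → 'Y'
    leaf 'Z' → 'Z'
  → '(G,M,Y,Z)'
  internal I0 with children ['C', 'J', 'E']
    leaf 'C' → 'C'
    leaf 'J' → 'J'
    leaf 'E' → 'E'
  → '(C,J,E)'
→ '((G,M,Y,Z),(C,J,E))'
Final: ((G,M,Y,Z),(C,J,E));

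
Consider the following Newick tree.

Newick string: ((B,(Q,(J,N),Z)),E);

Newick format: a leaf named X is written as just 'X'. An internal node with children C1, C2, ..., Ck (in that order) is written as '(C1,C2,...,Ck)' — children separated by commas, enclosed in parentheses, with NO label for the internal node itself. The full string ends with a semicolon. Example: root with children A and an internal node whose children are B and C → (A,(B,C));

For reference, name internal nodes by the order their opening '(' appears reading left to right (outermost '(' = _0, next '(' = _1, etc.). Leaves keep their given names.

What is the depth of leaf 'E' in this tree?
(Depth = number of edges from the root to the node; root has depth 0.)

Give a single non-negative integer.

Answer: 1

Derivation:
Newick: ((B,(Q,(J,N),Z)),E);
Naming internals by '(' encounter order: outermost '(' = _0, next = _1, ...
Query node: E
Path from root: _0 -> E
Depth of E: 1 (number of edges from root)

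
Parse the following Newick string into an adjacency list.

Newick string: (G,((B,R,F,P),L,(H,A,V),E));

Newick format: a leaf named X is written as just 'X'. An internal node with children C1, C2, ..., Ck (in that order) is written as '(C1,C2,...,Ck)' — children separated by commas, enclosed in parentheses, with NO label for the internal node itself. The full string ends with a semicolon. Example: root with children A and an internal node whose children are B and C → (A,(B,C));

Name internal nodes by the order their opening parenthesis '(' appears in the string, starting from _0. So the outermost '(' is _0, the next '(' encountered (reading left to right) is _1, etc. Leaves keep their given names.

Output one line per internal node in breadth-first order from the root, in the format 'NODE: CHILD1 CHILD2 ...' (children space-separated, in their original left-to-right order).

Answer: _0: G _1
_1: _2 L _3 E
_2: B R F P
_3: H A V

Derivation:
Input: (G,((B,R,F,P),L,(H,A,V),E));
Scanning left-to-right, naming '(' by encounter order:
  pos 0: '(' -> open internal node _0 (depth 1)
  pos 3: '(' -> open internal node _1 (depth 2)
  pos 4: '(' -> open internal node _2 (depth 3)
  pos 12: ')' -> close internal node _2 (now at depth 2)
  pos 16: '(' -> open internal node _3 (depth 3)
  pos 22: ')' -> close internal node _3 (now at depth 2)
  pos 25: ')' -> close internal node _1 (now at depth 1)
  pos 26: ')' -> close internal node _0 (now at depth 0)
Total internal nodes: 4
BFS adjacency from root:
  _0: G _1
  _1: _2 L _3 E
  _2: B R F P
  _3: H A V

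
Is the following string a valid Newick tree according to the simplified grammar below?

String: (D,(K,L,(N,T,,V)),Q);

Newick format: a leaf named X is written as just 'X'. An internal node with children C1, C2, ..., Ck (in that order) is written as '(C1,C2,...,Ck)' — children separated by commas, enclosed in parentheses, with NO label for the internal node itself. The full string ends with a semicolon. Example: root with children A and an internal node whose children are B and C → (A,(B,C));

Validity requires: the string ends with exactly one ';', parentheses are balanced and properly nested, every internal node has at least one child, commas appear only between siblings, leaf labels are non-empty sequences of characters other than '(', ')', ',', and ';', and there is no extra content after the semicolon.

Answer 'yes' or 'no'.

Input: (D,(K,L,(N,T,,V)),Q);
Paren balance: 3 '(' vs 3 ')' OK
Ends with single ';': True
Full parse: FAILS (empty leaf label at pos 13)
Valid: False

Answer: no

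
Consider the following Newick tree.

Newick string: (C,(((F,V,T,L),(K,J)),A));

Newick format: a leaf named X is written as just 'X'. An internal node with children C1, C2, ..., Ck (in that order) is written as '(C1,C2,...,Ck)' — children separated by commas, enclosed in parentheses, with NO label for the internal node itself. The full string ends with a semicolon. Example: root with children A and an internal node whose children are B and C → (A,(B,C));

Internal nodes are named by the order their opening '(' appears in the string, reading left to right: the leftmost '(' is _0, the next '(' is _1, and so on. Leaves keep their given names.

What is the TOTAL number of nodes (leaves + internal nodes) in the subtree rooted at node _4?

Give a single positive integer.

Answer: 3

Derivation:
Newick: (C,(((F,V,T,L),(K,J)),A));
Locate _4: it is the '(' at position 15 (the 5th '(' reading left to right).
Query: subtree rooted at _4
_4: subtree_size = 1 + 2
  K: subtree_size = 1 + 0
  J: subtree_size = 1 + 0
Total subtree size of _4: 3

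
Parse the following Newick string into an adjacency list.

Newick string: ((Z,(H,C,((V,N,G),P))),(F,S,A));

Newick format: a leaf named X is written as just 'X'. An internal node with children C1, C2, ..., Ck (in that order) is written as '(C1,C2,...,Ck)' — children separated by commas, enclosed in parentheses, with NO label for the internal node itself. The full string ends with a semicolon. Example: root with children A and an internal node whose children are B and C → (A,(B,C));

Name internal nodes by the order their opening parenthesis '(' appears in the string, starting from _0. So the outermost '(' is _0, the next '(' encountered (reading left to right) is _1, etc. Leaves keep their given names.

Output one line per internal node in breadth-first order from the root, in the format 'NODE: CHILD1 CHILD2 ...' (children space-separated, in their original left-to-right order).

Answer: _0: _1 _5
_1: Z _2
_5: F S A
_2: H C _3
_3: _4 P
_4: V N G

Derivation:
Input: ((Z,(H,C,((V,N,G),P))),(F,S,A));
Scanning left-to-right, naming '(' by encounter order:
  pos 0: '(' -> open internal node _0 (depth 1)
  pos 1: '(' -> open internal node _1 (depth 2)
  pos 4: '(' -> open internal node _2 (depth 3)
  pos 9: '(' -> open internal node _3 (depth 4)
  pos 10: '(' -> open internal node _4 (depth 5)
  pos 16: ')' -> close internal node _4 (now at depth 4)
  pos 19: ')' -> close internal node _3 (now at depth 3)
  pos 20: ')' -> close internal node _2 (now at depth 2)
  pos 21: ')' -> close internal node _1 (now at depth 1)
  pos 23: '(' -> open internal node _5 (depth 2)
  pos 29: ')' -> close internal node _5 (now at depth 1)
  pos 30: ')' -> close internal node _0 (now at depth 0)
Total internal nodes: 6
BFS adjacency from root:
  _0: _1 _5
  _1: Z _2
  _5: F S A
  _2: H C _3
  _3: _4 P
  _4: V N G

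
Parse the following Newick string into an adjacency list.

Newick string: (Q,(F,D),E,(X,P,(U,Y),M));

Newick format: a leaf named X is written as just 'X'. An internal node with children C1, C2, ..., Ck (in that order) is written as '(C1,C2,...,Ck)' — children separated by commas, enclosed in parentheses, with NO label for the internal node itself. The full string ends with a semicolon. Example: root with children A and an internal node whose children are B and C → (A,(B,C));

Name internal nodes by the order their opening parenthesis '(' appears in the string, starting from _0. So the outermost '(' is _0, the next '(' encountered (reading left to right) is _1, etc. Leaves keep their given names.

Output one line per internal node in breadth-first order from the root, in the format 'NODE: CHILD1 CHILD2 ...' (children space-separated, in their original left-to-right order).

Input: (Q,(F,D),E,(X,P,(U,Y),M));
Scanning left-to-right, naming '(' by encounter order:
  pos 0: '(' -> open internal node _0 (depth 1)
  pos 3: '(' -> open internal node _1 (depth 2)
  pos 7: ')' -> close internal node _1 (now at depth 1)
  pos 11: '(' -> open internal node _2 (depth 2)
  pos 16: '(' -> open internal node _3 (depth 3)
  pos 20: ')' -> close internal node _3 (now at depth 2)
  pos 23: ')' -> close internal node _2 (now at depth 1)
  pos 24: ')' -> close internal node _0 (now at depth 0)
Total internal nodes: 4
BFS adjacency from root:
  _0: Q _1 E _2
  _1: F D
  _2: X P _3 M
  _3: U Y

Answer: _0: Q _1 E _2
_1: F D
_2: X P _3 M
_3: U Y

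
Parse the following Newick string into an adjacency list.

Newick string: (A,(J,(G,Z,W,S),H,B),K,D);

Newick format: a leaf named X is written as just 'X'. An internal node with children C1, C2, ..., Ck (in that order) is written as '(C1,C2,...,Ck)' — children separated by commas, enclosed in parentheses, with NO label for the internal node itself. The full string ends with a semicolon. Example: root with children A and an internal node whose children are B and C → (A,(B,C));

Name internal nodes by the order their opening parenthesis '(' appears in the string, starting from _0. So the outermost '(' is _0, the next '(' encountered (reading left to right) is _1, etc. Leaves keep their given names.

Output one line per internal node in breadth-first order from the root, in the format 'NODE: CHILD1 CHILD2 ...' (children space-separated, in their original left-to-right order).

Input: (A,(J,(G,Z,W,S),H,B),K,D);
Scanning left-to-right, naming '(' by encounter order:
  pos 0: '(' -> open internal node _0 (depth 1)
  pos 3: '(' -> open internal node _1 (depth 2)
  pos 6: '(' -> open internal node _2 (depth 3)
  pos 14: ')' -> close internal node _2 (now at depth 2)
  pos 19: ')' -> close internal node _1 (now at depth 1)
  pos 24: ')' -> close internal node _0 (now at depth 0)
Total internal nodes: 3
BFS adjacency from root:
  _0: A _1 K D
  _1: J _2 H B
  _2: G Z W S

Answer: _0: A _1 K D
_1: J _2 H B
_2: G Z W S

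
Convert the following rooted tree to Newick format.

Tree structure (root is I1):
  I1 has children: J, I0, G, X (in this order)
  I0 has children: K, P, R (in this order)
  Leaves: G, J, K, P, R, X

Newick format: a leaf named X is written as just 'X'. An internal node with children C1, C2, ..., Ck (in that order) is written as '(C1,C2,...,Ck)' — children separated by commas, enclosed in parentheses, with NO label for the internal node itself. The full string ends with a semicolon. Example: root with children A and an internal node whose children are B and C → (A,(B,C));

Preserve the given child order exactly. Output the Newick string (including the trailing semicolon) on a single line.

internal I1 with children ['J', 'I0', 'G', 'X']
  leaf 'J' → 'J'
  internal I0 with children ['K', 'P', 'R']
    leaf 'K' → 'K'
    leaf 'P' → 'P'
    leaf 'R' → 'R'
  → '(K,P,R)'
  leaf 'G' → 'G'
  leaf 'X' → 'X'
→ '(J,(K,P,R),G,X)'
Final: (J,(K,P,R),G,X);

Answer: (J,(K,P,R),G,X);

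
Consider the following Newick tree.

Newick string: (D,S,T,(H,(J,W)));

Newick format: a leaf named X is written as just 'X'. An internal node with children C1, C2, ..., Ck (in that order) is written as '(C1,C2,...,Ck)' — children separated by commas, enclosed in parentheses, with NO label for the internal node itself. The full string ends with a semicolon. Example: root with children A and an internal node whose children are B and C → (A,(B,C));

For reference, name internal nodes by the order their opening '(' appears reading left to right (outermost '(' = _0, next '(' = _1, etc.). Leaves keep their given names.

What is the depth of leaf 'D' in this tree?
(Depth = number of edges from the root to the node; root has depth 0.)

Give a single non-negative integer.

Newick: (D,S,T,(H,(J,W)));
Naming internals by '(' encounter order: outermost '(' = _0, next = _1, ...
Query node: D
Path from root: _0 -> D
Depth of D: 1 (number of edges from root)

Answer: 1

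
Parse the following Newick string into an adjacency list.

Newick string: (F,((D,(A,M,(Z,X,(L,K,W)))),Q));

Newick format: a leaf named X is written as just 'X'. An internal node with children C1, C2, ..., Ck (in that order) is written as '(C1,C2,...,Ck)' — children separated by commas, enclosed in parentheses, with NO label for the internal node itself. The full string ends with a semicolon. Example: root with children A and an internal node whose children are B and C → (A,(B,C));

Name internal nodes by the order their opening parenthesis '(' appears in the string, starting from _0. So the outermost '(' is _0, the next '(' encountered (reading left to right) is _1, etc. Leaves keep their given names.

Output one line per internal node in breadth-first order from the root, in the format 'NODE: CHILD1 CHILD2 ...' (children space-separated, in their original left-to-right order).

Answer: _0: F _1
_1: _2 Q
_2: D _3
_3: A M _4
_4: Z X _5
_5: L K W

Derivation:
Input: (F,((D,(A,M,(Z,X,(L,K,W)))),Q));
Scanning left-to-right, naming '(' by encounter order:
  pos 0: '(' -> open internal node _0 (depth 1)
  pos 3: '(' -> open internal node _1 (depth 2)
  pos 4: '(' -> open internal node _2 (depth 3)
  pos 7: '(' -> open internal node _3 (depth 4)
  pos 12: '(' -> open internal node _4 (depth 5)
  pos 17: '(' -> open internal node _5 (depth 6)
  pos 23: ')' -> close internal node _5 (now at depth 5)
  pos 24: ')' -> close internal node _4 (now at depth 4)
  pos 25: ')' -> close internal node _3 (now at depth 3)
  pos 26: ')' -> close internal node _2 (now at depth 2)
  pos 29: ')' -> close internal node _1 (now at depth 1)
  pos 30: ')' -> close internal node _0 (now at depth 0)
Total internal nodes: 6
BFS adjacency from root:
  _0: F _1
  _1: _2 Q
  _2: D _3
  _3: A M _4
  _4: Z X _5
  _5: L K W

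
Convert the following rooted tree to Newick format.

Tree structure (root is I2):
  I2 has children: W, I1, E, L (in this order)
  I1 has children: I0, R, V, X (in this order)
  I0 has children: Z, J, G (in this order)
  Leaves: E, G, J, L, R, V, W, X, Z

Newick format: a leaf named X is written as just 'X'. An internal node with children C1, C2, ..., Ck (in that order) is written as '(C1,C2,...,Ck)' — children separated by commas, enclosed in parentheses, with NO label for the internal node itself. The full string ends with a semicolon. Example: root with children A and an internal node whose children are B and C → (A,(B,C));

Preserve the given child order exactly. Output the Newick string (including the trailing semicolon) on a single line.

Answer: (W,((Z,J,G),R,V,X),E,L);

Derivation:
internal I2 with children ['W', 'I1', 'E', 'L']
  leaf 'W' → 'W'
  internal I1 with children ['I0', 'R', 'V', 'X']
    internal I0 with children ['Z', 'J', 'G']
      leaf 'Z' → 'Z'
      leaf 'J' → 'J'
      leaf 'G' → 'G'
    → '(Z,J,G)'
    leaf 'R' → 'R'
    leaf 'V' → 'V'
    leaf 'X' → 'X'
  → '((Z,J,G),R,V,X)'
  leaf 'E' → 'E'
  leaf 'L' → 'L'
→ '(W,((Z,J,G),R,V,X),E,L)'
Final: (W,((Z,J,G),R,V,X),E,L);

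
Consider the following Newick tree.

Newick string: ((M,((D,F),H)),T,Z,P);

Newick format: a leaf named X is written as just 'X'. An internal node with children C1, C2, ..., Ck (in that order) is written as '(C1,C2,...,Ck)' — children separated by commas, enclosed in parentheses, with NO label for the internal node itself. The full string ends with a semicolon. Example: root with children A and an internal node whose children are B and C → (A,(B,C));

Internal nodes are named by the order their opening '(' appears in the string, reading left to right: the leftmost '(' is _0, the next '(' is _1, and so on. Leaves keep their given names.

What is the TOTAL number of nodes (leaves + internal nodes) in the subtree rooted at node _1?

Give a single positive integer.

Answer: 7

Derivation:
Newick: ((M,((D,F),H)),T,Z,P);
Locate _1: it is the '(' at position 1 (the 2nd '(' reading left to right).
Query: subtree rooted at _1
_1: subtree_size = 1 + 6
  M: subtree_size = 1 + 0
  _2: subtree_size = 1 + 4
    _3: subtree_size = 1 + 2
      D: subtree_size = 1 + 0
      F: subtree_size = 1 + 0
    H: subtree_size = 1 + 0
Total subtree size of _1: 7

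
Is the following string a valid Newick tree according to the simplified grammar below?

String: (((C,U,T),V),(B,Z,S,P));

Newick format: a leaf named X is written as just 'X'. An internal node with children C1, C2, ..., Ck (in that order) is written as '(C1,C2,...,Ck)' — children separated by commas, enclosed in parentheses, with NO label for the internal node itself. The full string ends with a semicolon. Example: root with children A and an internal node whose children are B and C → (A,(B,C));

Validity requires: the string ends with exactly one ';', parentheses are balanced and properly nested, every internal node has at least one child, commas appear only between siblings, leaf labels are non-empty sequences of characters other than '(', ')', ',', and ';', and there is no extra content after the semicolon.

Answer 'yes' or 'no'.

Answer: yes

Derivation:
Input: (((C,U,T),V),(B,Z,S,P));
Paren balance: 4 '(' vs 4 ')' OK
Ends with single ';': True
Full parse: OK
Valid: True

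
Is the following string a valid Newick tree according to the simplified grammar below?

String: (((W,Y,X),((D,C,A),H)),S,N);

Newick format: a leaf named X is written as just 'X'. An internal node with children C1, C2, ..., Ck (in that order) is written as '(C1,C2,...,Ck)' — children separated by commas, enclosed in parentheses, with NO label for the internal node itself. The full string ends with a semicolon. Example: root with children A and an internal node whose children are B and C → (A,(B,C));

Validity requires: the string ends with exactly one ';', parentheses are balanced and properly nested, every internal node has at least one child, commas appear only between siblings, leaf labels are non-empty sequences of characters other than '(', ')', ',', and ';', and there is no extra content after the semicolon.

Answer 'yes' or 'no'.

Input: (((W,Y,X),((D,C,A),H)),S,N);
Paren balance: 5 '(' vs 5 ')' OK
Ends with single ';': True
Full parse: OK
Valid: True

Answer: yes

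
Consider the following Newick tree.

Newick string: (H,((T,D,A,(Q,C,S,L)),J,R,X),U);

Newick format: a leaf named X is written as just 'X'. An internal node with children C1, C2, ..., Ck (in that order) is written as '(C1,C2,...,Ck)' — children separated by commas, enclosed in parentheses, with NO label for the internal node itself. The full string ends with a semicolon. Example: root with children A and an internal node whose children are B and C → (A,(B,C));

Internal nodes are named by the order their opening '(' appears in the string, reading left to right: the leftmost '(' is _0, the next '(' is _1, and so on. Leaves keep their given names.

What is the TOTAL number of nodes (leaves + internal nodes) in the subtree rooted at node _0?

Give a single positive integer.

Newick: (H,((T,D,A,(Q,C,S,L)),J,R,X),U);
Locate _0: it is the '(' at position 0 (the 1st '(' reading left to right).
Query: subtree rooted at _0
_0: subtree_size = 1 + 15
  H: subtree_size = 1 + 0
  _1: subtree_size = 1 + 12
    _2: subtree_size = 1 + 8
      T: subtree_size = 1 + 0
      D: subtree_size = 1 + 0
      A: subtree_size = 1 + 0
      _3: subtree_size = 1 + 4
        Q: subtree_size = 1 + 0
        C: subtree_size = 1 + 0
        S: subtree_size = 1 + 0
        L: subtree_size = 1 + 0
    J: subtree_size = 1 + 0
    R: subtree_size = 1 + 0
    X: subtree_size = 1 + 0
  U: subtree_size = 1 + 0
Total subtree size of _0: 16

Answer: 16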